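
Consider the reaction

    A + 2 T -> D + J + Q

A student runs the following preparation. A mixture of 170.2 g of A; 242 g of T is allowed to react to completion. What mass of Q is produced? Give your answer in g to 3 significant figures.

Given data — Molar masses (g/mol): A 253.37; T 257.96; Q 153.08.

n(A) = 170.2 / 253.37 = 0.6717 mol
n(T) = 242.0 / 257.96 = 0.9381 mol
n/ν for A = 0.6717/1 = 0.6717
n/ν for T = 0.9381/2 = 0.4691
Smallest n/ν is T → limiting reagent.
n(Q) = (1/2) × 0.9381 = 0.4691 mol
mass = 0.4691 × 153.08 = 71.81 g

71.8 g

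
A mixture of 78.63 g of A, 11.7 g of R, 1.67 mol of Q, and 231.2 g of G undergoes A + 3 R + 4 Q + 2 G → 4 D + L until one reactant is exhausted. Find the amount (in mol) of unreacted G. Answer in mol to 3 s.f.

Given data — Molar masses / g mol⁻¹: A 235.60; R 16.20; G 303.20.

n(A) = 78.63 / 235.60 = 0.3337 mol
n(R) = 11.70 / 16.20 = 0.7222 mol
n(Q) = 1.670 mol
n(G) = 231.2 / 303.20 = 0.7625 mol
n/ν for A = 0.3337/1 = 0.3337
n/ν for R = 0.7222/3 = 0.2407
n/ν for Q = 1.670/4 = 0.4175
n/ν for G = 0.7625/2 = 0.3813
Smallest n/ν is R → limiting reagent.
G consumed = (2/3) × 0.7222 = 0.4815 mol
G remaining = 0.7625 − 0.4815 = 0.2810 mol

0.281 mol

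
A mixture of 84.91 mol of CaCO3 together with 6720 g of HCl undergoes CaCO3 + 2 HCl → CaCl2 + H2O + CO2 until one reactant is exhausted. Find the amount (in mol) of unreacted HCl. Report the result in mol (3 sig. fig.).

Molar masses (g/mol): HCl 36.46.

n(CaCO3) = 84.91 mol
n(HCl) = 6720 / 36.46 = 184.3 mol
n/ν for CaCO3 = 84.91/1 = 84.91
n/ν for HCl = 184.3/2 = 92.15
Smallest n/ν is CaCO3 → limiting reagent.
HCl consumed = (2/1) × 84.91 = 169.8 mol
HCl remaining = 184.3 − 169.8 = 14.50 mol

14.5 mol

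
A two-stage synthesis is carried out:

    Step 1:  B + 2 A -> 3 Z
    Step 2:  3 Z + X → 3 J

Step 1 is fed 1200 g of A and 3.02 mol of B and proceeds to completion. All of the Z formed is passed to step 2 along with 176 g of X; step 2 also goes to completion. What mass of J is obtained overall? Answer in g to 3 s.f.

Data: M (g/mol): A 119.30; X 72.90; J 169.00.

1220 g

Step 1:
n(A) = 1200 / 119.30 = 10.06 mol
n(B) = 3.020 mol
n/ν for A = 10.06/2 = 5.030
n/ν for B = 3.020/1 = 3.020
Smallest n/ν is B → limiting reagent.
n(Z) produced = (3/1) × 3.020 = 9.060 mol
Step 2:
n(Z) available = 9.060 mol
n(X) = 176.0 / 72.90 = 2.414 mol
n/ν for Z = 9.060/3 = 3.020
n/ν for X = 2.414/1 = 2.414
Smallest n/ν is X → limiting reagent.
n(J) = (3/1) × 2.414 = 7.242 mol
mass = 7.242 × 169.00 = 1224 g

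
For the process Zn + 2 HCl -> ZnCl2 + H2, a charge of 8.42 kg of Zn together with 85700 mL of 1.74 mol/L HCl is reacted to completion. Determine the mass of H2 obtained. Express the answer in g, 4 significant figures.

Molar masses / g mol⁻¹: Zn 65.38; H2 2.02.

n(Zn) = 8.420×1000 / 65.38 = 128.8 mol
n(HCl) = 1.74 × 85700/1000 = 149.1 mol
n/ν for Zn = 128.8/1 = 128.8
n/ν for HCl = 149.1/2 = 74.55
Smallest n/ν is HCl → limiting reagent.
n(H2) = (1/2) × 149.1 = 74.55 mol
mass = 74.55 × 2.02 = 150.6 g

150.6 g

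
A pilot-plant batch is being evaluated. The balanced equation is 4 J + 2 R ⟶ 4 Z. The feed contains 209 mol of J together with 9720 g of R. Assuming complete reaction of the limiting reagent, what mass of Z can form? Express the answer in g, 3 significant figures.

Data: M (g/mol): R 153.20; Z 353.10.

44800 g

n(J) = 209.0 mol
n(R) = 9720 / 153.20 = 63.45 mol
n/ν for J = 209.0/4 = 52.25
n/ν for R = 63.45/2 = 31.73
Smallest n/ν is R → limiting reagent.
n(Z) = (4/2) × 63.45 = 126.9 mol
mass = 126.9 × 353.10 = 44810 g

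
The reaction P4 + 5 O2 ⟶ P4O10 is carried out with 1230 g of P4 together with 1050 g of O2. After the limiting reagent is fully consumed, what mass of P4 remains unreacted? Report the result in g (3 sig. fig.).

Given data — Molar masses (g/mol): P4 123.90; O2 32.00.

n(P4) = 1230 / 123.90 = 9.927 mol
n(O2) = 1050 / 32.00 = 32.81 mol
n/ν → P4: 9.927, O2: 6.562; O2 is limiting.
P4 consumed = (1/5) × 32.81 = 6.562 mol
P4 remaining = 9.927 − 6.562 = 3.365 mol
mass = 3.365 × 123.90 = 416.9 g

417 g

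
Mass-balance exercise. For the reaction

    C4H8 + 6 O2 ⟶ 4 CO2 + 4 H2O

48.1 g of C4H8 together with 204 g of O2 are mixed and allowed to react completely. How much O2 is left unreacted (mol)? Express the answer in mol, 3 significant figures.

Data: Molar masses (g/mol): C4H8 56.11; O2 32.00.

n(C4H8) = 48.10 / 56.11 = 0.8572 mol
n(O2) = 204.0 / 32.00 = 6.375 mol
n/ν → C4H8: 0.8572, O2: 1.063; C4H8 is limiting.
O2 consumed = (6/1) × 0.8572 = 5.143 mol
O2 remaining = 6.375 − 5.143 = 1.232 mol

1.23 mol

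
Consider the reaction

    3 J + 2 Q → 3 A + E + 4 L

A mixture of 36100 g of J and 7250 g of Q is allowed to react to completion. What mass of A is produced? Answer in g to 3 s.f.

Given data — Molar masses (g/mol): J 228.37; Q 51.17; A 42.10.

6660 g

n(J) = 36100 / 228.37 = 158.1 mol
n(Q) = 7250 / 51.17 = 141.7 mol
n/ν for J = 158.1/3 = 52.70
n/ν for Q = 141.7/2 = 70.85
Smallest n/ν is J → limiting reagent.
n(A) = (3/3) × 158.1 = 158.1 mol
mass = 158.1 × 42.10 = 6656 g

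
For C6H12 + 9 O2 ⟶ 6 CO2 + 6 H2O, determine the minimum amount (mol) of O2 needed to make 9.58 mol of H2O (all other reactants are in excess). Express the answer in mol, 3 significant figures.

n(H2O) = 9.580 mol
n(O2) = (9/6) × 9.580 = 14.37 mol

14.4 mol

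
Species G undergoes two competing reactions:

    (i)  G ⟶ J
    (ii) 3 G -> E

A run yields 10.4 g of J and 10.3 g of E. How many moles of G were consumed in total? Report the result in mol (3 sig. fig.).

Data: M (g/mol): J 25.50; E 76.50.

0.812 mol

n(J) = 10.4 / 25.50 = 0.4078 mol
n(E) = 10.3 / 76.50 = 0.1346 mol
n(G) via (i) = (1/1)×0.4078 = 0.4078 mol
n(G) via (ii) = (3/1)×0.1346 = 0.4038 mol
total n(G) = 0.4078 + 0.4038 = 0.8116 mol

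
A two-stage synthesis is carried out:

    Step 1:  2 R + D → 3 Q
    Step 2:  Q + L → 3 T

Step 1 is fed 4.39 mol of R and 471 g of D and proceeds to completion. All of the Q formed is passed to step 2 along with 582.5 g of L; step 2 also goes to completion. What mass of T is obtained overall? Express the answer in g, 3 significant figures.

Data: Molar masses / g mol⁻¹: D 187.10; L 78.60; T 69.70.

1380 g

Step 1:
n(R) = 4.390 mol
n(D) = 471.0 / 187.10 = 2.517 mol
n/ν for R = 4.390/2 = 2.195
n/ν for D = 2.517/1 = 2.517
Smallest n/ν is R → limiting reagent.
n(Q) produced = (3/2) × 4.390 = 6.585 mol
Step 2:
n(Q) available = 6.585 mol
n(L) = 582.5 / 78.60 = 7.411 mol
n/ν for Q = 6.585/1 = 6.585
n/ν for L = 7.411/1 = 7.411
Smallest n/ν is Q → limiting reagent.
n(T) = (3/1) × 6.585 = 19.76 mol
mass = 19.76 × 69.70 = 1377 g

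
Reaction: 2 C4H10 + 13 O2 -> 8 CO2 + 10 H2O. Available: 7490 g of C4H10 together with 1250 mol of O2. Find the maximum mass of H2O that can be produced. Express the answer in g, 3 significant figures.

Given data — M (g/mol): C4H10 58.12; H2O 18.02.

11600 g

n(C4H10) = 7490 / 58.12 = 128.9 mol
n(O2) = 1250 mol
n/ν for C4H10 = 128.9/2 = 64.45
n/ν for O2 = 1250/13 = 96.15
Smallest n/ν is C4H10 → limiting reagent.
n(H2O) = (10/2) × 128.9 = 644.5 mol
mass = 644.5 × 18.02 = 11610 g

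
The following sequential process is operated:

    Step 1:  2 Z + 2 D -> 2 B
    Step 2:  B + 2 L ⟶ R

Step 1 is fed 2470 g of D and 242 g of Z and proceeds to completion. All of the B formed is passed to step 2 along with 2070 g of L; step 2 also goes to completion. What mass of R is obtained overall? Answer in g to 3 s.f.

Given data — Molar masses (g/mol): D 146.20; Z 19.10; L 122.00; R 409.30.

3470 g

Step 1:
n(D) = 2470 / 146.20 = 16.89 mol
n(Z) = 242.0 / 19.10 = 12.67 mol
n/ν for D = 16.89/2 = 8.445
n/ν for Z = 12.67/2 = 6.335
Smallest n/ν is Z → limiting reagent.
n(B) produced = (2/2) × 12.67 = 12.67 mol
Step 2:
n(B) available = 12.67 mol
n(L) = 2070 / 122.00 = 16.97 mol
n/ν for B = 12.67/1 = 12.67
n/ν for L = 16.97/2 = 8.485
Smallest n/ν is L → limiting reagent.
n(R) = (1/2) × 16.97 = 8.485 mol
mass = 8.485 × 409.30 = 3473 g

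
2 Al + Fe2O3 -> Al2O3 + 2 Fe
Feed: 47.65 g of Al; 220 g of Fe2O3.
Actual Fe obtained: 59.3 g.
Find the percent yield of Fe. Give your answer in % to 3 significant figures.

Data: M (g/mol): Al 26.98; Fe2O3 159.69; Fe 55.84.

60.1 %

n(Al) = 47.65 / 26.98 = 1.766 mol
n(Fe2O3) = 220.0 / 159.69 = 1.378 mol
n/ν for Al = 1.766/2 = 0.8830
n/ν for Fe2O3 = 1.378/1 = 1.378
Smallest n/ν is Al → limiting reagent.
theoretical n(Fe) = (2/2) × 1.766 = 1.766 mol → 98.61 g
% yield = 59.3 / 98.61 × 100 = 60.14 %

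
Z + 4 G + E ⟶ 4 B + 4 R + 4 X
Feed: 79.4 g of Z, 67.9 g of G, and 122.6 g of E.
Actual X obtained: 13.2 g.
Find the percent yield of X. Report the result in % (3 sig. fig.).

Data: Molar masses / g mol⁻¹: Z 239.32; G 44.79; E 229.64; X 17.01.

n(Z) = 79.40 / 239.32 = 0.3318 mol
n(G) = 67.90 / 44.79 = 1.516 mol
n(E) = 122.6 / 229.64 = 0.5339 mol
n/ν for Z = 0.3318/1 = 0.3318
n/ν for G = 1.516/4 = 0.3790
n/ν for E = 0.5339/1 = 0.5339
Smallest n/ν is Z → limiting reagent.
theoretical n(X) = (4/1) × 0.3318 = 1.327 mol → 22.57 g
% yield = 13.2 / 22.57 × 100 = 58.48 %

58.5 %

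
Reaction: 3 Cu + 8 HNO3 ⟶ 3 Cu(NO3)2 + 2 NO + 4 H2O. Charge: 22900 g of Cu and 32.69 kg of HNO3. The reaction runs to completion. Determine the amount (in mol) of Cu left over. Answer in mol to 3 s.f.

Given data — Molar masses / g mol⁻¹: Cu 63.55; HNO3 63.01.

166 mol

n(Cu) = 22900 / 63.55 = 360.3 mol
n(HNO3) = 32.69×1000 / 63.01 = 518.8 mol
n/ν for Cu = 360.3/3 = 120.1
n/ν for HNO3 = 518.8/8 = 64.85
Smallest n/ν is HNO3 → limiting reagent.
Cu consumed = (3/8) × 518.8 = 194.6 mol
Cu remaining = 360.3 − 194.6 = 165.7 mol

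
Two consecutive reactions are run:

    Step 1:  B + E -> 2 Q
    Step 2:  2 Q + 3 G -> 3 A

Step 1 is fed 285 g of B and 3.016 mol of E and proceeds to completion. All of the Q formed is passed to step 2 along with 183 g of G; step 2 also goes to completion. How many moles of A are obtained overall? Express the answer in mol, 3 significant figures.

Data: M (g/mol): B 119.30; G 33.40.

Step 1:
n(B) = 285.0 / 119.30 = 2.389 mol
n(E) = 3.016 mol
n/ν for B = 2.389/1 = 2.389
n/ν for E = 3.016/1 = 3.016
Smallest n/ν is B → limiting reagent.
n(Q) produced = (2/1) × 2.389 = 4.778 mol
Step 2:
n(Q) available = 4.778 mol
n(G) = 183.0 / 33.40 = 5.479 mol
n/ν for Q = 4.778/2 = 2.389
n/ν for G = 5.479/3 = 1.826
Smallest n/ν is G → limiting reagent.
n(A) = (3/3) × 5.479 = 5.479 mol

5.48 mol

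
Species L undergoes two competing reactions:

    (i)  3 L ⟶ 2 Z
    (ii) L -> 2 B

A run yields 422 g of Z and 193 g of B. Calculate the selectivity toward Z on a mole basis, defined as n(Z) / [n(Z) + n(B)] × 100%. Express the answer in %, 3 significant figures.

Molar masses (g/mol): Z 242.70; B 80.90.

n(Z) = 422 / 242.70 = 1.739 mol
n(B) = 193 / 80.90 = 2.386 mol
selectivity = 1.739/(1.739+2.386) × 100 = 42.16 %

42.2 %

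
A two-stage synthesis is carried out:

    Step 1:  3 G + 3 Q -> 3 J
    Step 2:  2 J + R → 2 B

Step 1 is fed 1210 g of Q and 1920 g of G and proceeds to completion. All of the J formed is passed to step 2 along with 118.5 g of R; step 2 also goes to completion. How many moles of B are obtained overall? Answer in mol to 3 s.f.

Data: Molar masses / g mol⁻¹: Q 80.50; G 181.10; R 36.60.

6.48 mol

Step 1:
n(Q) = 1210 / 80.50 = 15.03 mol
n(G) = 1920 / 181.10 = 10.60 mol
n/ν for Q = 15.03/3 = 5.010
n/ν for G = 10.60/3 = 3.533
Smallest n/ν is G → limiting reagent.
n(J) produced = (3/3) × 10.60 = 10.60 mol
Step 2:
n(J) available = 10.60 mol
n(R) = 118.5 / 36.60 = 3.238 mol
n/ν for J = 10.60/2 = 5.300
n/ν for R = 3.238/1 = 3.238
Smallest n/ν is R → limiting reagent.
n(B) = (2/1) × 3.238 = 6.476 mol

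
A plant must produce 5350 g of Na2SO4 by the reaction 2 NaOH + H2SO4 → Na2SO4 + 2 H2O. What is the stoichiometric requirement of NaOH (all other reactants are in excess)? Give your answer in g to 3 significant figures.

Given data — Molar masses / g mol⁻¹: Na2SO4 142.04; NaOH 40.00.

n(Na2SO4) = 5350 / 142.04 = 37.67 mol
n(NaOH) = (2/1) × 37.67 = 75.34 mol
mass = 75.34 × 40.00 = 3014 g

3010 g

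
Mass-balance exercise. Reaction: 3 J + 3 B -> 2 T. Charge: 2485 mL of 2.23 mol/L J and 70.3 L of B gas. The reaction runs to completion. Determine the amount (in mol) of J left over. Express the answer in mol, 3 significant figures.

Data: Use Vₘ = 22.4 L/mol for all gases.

n(J) = 2.23 × 2485/1000 = 5.542 mol
n(B) = 70.30 / 22.4 = 3.138 mol
n/ν for J = 5.542/3 = 1.847
n/ν for B = 3.138/3 = 1.046
Smallest n/ν is B → limiting reagent.
J consumed = (3/3) × 3.138 = 3.138 mol
J remaining = 5.542 − 3.138 = 2.404 mol

2.40 mol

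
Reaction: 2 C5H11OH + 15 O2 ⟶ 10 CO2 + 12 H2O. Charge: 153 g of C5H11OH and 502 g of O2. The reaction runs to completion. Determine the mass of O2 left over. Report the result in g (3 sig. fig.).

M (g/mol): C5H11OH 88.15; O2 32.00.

n(C5H11OH) = 153.0 / 88.15 = 1.736 mol
n(O2) = 502.0 / 32.00 = 15.69 mol
n/ν → C5H11OH: 0.8680, O2: 1.046; C5H11OH is limiting.
O2 consumed = (15/2) × 1.736 = 13.02 mol
O2 remaining = 15.69 − 13.02 = 2.670 mol
mass = 2.670 × 32.00 = 85.44 g

85.4 g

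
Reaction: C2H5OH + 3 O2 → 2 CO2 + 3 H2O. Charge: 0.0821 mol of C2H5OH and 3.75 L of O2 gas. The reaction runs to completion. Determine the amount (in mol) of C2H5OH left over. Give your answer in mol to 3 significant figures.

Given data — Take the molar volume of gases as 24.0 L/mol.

0.0300 mol

n(C2H5OH) = 0.08210 mol
n(O2) = 3.750 / 24.0 = 0.1563 mol
n/ν for C2H5OH = 0.08210/1 = 0.08210
n/ν for O2 = 0.1563/3 = 0.05210
Smallest n/ν is O2 → limiting reagent.
C2H5OH consumed = (1/3) × 0.1563 = 0.05210 mol
C2H5OH remaining = 0.08210 − 0.05210 = 0.03000 mol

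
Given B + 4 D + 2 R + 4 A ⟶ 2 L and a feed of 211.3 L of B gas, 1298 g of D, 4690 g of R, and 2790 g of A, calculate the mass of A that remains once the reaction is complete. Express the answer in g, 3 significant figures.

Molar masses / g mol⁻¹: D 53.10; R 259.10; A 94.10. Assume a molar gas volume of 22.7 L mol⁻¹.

490 g

n(B) = 211.3 / 22.7 = 9.308 mol
n(D) = 1298 / 53.10 = 24.44 mol
n(R) = 4690 / 259.10 = 18.10 mol
n(A) = 2790 / 94.10 = 29.65 mol
n/ν for B = 9.308/1 = 9.308
n/ν for D = 24.44/4 = 6.110
n/ν for R = 18.10/2 = 9.050
n/ν for A = 29.65/4 = 7.413
Smallest n/ν is D → limiting reagent.
A consumed = (4/4) × 24.44 = 24.44 mol
A remaining = 29.65 − 24.44 = 5.210 mol
mass = 5.210 × 94.10 = 490.3 g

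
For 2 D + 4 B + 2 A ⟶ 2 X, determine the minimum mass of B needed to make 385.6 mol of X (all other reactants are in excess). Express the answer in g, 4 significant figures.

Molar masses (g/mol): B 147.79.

114000 g

n(X) = 385.6 mol
n(B) = (4/2) × 385.6 = 771.2 mol
mass = 771.2 × 147.79 = 114000 g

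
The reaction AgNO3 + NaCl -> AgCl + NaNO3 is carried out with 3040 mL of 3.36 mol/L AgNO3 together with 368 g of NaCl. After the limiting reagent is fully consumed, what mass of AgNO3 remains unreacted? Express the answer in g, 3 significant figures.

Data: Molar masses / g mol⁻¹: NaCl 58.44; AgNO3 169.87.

665 g

n(AgNO3) = 3.36 × 3040/1000 = 10.21 mol
n(NaCl) = 368.0 / 58.44 = 6.297 mol
n/ν for AgNO3 = 10.21/1 = 10.21
n/ν for NaCl = 6.297/1 = 6.297
Smallest n/ν is NaCl → limiting reagent.
AgNO3 consumed = (1/1) × 6.297 = 6.297 mol
AgNO3 remaining = 10.21 − 6.297 = 3.913 mol
mass = 3.913 × 169.87 = 664.7 g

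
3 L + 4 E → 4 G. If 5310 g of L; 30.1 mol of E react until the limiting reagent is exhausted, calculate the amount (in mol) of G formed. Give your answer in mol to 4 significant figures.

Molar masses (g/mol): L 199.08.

30.10 mol

n(L) = 5310 / 199.08 = 26.67 mol
n(E) = 30.10 mol
n/ν for L = 26.67/3 = 8.890
n/ν for E = 30.10/4 = 7.525
Smallest n/ν is E → limiting reagent.
n(G) = (4/4) × 30.10 = 30.10 mol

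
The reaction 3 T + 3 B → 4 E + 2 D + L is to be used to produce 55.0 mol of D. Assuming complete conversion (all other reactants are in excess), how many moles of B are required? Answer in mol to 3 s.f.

82.5 mol

n(D) = 55.00 mol
n(B) = (3/2) × 55.00 = 82.50 mol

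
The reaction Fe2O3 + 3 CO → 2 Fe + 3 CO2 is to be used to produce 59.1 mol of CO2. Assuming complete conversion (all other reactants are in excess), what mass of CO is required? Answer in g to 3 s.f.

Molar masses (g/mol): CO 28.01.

1660 g

n(CO2) = 59.10 mol
n(CO) = (3/3) × 59.10 = 59.10 mol
mass = 59.10 × 28.01 = 1655 g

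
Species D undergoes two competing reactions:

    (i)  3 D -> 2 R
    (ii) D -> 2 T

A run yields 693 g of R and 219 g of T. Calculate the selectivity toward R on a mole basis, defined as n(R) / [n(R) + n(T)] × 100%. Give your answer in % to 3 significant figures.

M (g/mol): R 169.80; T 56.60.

51.3 %

n(R) = 693 / 169.80 = 4.081 mol
n(T) = 219 / 56.60 = 3.869 mol
selectivity = 4.081/(4.081+3.869) × 100 = 51.33 %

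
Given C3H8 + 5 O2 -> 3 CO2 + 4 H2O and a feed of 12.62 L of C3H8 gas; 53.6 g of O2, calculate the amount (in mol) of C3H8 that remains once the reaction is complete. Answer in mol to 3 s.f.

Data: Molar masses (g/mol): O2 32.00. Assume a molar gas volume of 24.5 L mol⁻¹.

n(C3H8) = 12.62 / 24.5 = 0.5151 mol
n(O2) = 53.60 / 32.00 = 1.675 mol
n/ν → C3H8: 0.5151, O2: 0.3350; O2 is limiting.
C3H8 consumed = (1/5) × 1.675 = 0.3350 mol
C3H8 remaining = 0.5151 − 0.3350 = 0.1801 mol

0.180 mol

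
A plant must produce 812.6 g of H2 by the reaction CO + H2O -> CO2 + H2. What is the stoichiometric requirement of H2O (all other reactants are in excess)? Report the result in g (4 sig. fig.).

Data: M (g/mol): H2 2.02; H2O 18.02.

7249 g

n(H2) = 812.6 / 2.02 = 402.3 mol
n(H2O) = (1/1) × 402.3 = 402.3 mol
mass = 402.3 × 18.02 = 7249 g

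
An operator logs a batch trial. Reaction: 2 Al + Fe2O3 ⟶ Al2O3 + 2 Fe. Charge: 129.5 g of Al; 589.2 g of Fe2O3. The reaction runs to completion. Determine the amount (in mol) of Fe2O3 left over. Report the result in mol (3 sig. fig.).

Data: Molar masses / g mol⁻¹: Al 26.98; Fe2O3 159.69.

1.29 mol

n(Al) = 129.5 / 26.98 = 4.800 mol
n(Fe2O3) = 589.2 / 159.69 = 3.690 mol
n/ν → Al: 2.400, Fe2O3: 3.690; Al is limiting.
Fe2O3 consumed = (1/2) × 4.800 = 2.400 mol
Fe2O3 remaining = 3.690 − 2.400 = 1.290 mol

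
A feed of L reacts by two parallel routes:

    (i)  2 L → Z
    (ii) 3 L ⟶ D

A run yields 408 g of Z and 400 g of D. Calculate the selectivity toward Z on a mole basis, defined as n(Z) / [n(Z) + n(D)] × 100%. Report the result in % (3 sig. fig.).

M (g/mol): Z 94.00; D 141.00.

60.5 %

n(Z) = 408 / 94.00 = 4.340 mol
n(D) = 400 / 141.00 = 2.837 mol
selectivity = 4.340/(4.340+2.837) × 100 = 60.47 %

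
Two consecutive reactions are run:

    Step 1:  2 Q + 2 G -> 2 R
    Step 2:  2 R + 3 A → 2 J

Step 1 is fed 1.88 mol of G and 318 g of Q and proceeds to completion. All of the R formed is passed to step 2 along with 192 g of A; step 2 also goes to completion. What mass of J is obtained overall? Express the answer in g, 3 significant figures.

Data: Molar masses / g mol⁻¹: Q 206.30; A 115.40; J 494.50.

548 g

Step 1:
n(G) = 1.880 mol
n(Q) = 318.0 / 206.30 = 1.541 mol
n/ν for G = 1.880/2 = 0.9400
n/ν for Q = 1.541/2 = 0.7705
Smallest n/ν is Q → limiting reagent.
n(R) produced = (2/2) × 1.541 = 1.541 mol
Step 2:
n(R) available = 1.541 mol
n(A) = 192.0 / 115.40 = 1.664 mol
n/ν for R = 1.541/2 = 0.7705
n/ν for A = 1.664/3 = 0.5547
Smallest n/ν is A → limiting reagent.
n(J) = (2/3) × 1.664 = 1.109 mol
mass = 1.109 × 494.50 = 548.4 g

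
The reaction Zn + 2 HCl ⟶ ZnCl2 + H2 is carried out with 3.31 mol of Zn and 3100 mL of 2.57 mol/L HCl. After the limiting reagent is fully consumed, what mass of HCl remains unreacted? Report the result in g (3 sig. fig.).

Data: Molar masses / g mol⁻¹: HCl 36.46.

n(Zn) = 3.310 mol
n(HCl) = 2.57 × 3100/1000 = 7.967 mol
n/ν for Zn = 3.310/1 = 3.310
n/ν for HCl = 7.967/2 = 3.984
Smallest n/ν is Zn → limiting reagent.
HCl consumed = (2/1) × 3.310 = 6.620 mol
HCl remaining = 7.967 − 6.620 = 1.347 mol
mass = 1.347 × 36.46 = 49.11 g

49.1 g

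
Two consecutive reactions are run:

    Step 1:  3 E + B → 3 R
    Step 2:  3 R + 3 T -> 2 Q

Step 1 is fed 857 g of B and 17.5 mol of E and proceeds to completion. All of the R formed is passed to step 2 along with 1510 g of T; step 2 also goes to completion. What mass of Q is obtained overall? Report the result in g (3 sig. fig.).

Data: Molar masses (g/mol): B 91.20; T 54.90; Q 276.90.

Step 1:
n(B) = 857.0 / 91.20 = 9.397 mol
n(E) = 17.50 mol
n/ν for B = 9.397/1 = 9.397
n/ν for E = 17.50/3 = 5.833
Smallest n/ν is E → limiting reagent.
n(R) produced = (3/3) × 17.50 = 17.50 mol
Step 2:
n(R) available = 17.50 mol
n(T) = 1510 / 54.90 = 27.50 mol
n/ν for R = 17.50/3 = 5.833
n/ν for T = 27.50/3 = 9.167
Smallest n/ν is R → limiting reagent.
n(Q) = (2/3) × 17.50 = 11.67 mol
mass = 11.67 × 276.90 = 3231 g

3230 g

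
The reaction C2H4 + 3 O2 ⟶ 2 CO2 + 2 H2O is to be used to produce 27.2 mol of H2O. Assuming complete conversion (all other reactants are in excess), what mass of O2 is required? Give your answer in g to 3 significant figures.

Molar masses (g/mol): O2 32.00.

1310 g

n(H2O) = 27.20 mol
n(O2) = (3/2) × 27.20 = 40.80 mol
mass = 40.80 × 32.00 = 1306 g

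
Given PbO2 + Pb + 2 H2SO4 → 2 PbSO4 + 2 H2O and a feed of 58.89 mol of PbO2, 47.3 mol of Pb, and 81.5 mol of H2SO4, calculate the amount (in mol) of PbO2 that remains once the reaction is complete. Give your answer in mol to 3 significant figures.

n(PbO2) = 58.89 mol
n(Pb) = 47.30 mol
n(H2SO4) = 81.50 mol
n/ν for PbO2 = 58.89/1 = 58.89
n/ν for Pb = 47.30/1 = 47.30
n/ν for H2SO4 = 81.50/2 = 40.75
Smallest n/ν is H2SO4 → limiting reagent.
PbO2 consumed = (1/2) × 81.50 = 40.75 mol
PbO2 remaining = 58.89 − 40.75 = 18.14 mol

18.1 mol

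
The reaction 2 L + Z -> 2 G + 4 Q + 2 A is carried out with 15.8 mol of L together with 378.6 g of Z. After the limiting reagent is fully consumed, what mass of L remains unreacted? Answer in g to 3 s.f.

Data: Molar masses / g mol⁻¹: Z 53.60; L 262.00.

n(L) = 15.80 mol
n(Z) = 378.6 / 53.60 = 7.063 mol
n/ν for L = 15.80/2 = 7.900
n/ν for Z = 7.063/1 = 7.063
Smallest n/ν is Z → limiting reagent.
L consumed = (2/1) × 7.063 = 14.13 mol
L remaining = 15.80 − 14.13 = 1.670 mol
mass = 1.670 × 262.00 = 437.5 g

438 g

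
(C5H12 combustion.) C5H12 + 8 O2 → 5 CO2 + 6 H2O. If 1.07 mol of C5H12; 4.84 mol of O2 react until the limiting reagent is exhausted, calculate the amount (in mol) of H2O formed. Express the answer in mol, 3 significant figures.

n(C5H12) = 1.070 mol
n(O2) = 4.840 mol
n/ν for C5H12 = 1.070/1 = 1.070
n/ν for O2 = 4.840/8 = 0.6050
Smallest n/ν is O2 → limiting reagent.
n(H2O) = (6/8) × 4.840 = 3.630 mol

3.63 mol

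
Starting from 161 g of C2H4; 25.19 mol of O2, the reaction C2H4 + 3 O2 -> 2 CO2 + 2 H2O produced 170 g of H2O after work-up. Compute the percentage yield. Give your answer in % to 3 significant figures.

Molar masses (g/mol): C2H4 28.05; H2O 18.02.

n(C2H4) = 161.0 / 28.05 = 5.740 mol
n(O2) = 25.19 mol
n/ν for C2H4 = 5.740/1 = 5.740
n/ν for O2 = 25.19/3 = 8.397
Smallest n/ν is C2H4 → limiting reagent.
theoretical n(H2O) = (2/1) × 5.740 = 11.48 mol → 206.9 g
% yield = 170 / 206.9 × 100 = 82.17 %

82.2 %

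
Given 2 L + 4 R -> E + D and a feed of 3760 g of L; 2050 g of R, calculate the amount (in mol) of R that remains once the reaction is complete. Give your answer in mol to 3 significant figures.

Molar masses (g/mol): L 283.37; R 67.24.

3.95 mol

n(L) = 3760 / 283.37 = 13.27 mol
n(R) = 2050 / 67.24 = 30.49 mol
n/ν for L = 13.27/2 = 6.635
n/ν for R = 30.49/4 = 7.623
Smallest n/ν is L → limiting reagent.
R consumed = (4/2) × 13.27 = 26.54 mol
R remaining = 30.49 − 26.54 = 3.950 mol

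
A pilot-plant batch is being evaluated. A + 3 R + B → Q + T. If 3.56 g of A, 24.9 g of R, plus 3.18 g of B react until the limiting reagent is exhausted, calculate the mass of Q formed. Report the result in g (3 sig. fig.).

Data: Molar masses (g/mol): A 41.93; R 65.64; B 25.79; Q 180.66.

15.3 g

n(A) = 3.560 / 41.93 = 0.08490 mol
n(R) = 24.90 / 65.64 = 0.3793 mol
n(B) = 3.180 / 25.79 = 0.1233 mol
n/ν for A = 0.08490/1 = 0.08490
n/ν for R = 0.3793/3 = 0.1264
n/ν for B = 0.1233/1 = 0.1233
Smallest n/ν is A → limiting reagent.
n(Q) = (1/1) × 0.08490 = 0.08490 mol
mass = 0.08490 × 180.66 = 15.34 g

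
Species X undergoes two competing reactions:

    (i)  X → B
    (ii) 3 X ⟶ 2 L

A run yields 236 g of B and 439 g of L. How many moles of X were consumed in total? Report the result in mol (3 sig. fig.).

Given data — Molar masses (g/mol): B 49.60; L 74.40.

13.6 mol

n(B) = 236 / 49.60 = 4.758 mol
n(L) = 439 / 74.40 = 5.901 mol
n(X) via (i) = (1/1)×4.758 = 4.758 mol
n(X) via (ii) = (3/2)×5.901 = 8.852 mol
total n(X) = 4.758 + 8.852 = 13.61 mol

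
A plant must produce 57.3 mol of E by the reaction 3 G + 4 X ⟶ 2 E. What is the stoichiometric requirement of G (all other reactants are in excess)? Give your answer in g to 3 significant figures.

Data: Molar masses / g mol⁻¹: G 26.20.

n(E) = 57.30 mol
n(G) = (3/2) × 57.30 = 85.95 mol
mass = 85.95 × 26.20 = 2252 g

2250 g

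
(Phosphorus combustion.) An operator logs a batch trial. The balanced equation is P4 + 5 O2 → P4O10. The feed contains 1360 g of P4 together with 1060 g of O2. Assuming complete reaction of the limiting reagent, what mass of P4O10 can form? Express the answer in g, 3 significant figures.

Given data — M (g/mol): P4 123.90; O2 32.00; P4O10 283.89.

n(P4) = 1360 / 123.90 = 10.98 mol
n(O2) = 1060 / 32.00 = 33.13 mol
n/ν for P4 = 10.98/1 = 10.98
n/ν for O2 = 33.13/5 = 6.626
Smallest n/ν is O2 → limiting reagent.
n(P4O10) = (1/5) × 33.13 = 6.626 mol
mass = 6.626 × 283.89 = 1881 g

1880 g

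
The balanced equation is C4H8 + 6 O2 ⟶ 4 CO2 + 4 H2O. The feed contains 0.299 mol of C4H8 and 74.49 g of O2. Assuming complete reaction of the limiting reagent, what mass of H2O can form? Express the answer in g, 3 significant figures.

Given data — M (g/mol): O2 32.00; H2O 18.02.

21.6 g

n(C4H8) = 0.2990 mol
n(O2) = 74.49 / 32.00 = 2.328 mol
n/ν → C4H8: 0.2990, O2: 0.3880; C4H8 is limiting.
n(H2O) = (4/1) × 0.2990 = 1.196 mol
mass = 1.196 × 18.02 = 21.55 g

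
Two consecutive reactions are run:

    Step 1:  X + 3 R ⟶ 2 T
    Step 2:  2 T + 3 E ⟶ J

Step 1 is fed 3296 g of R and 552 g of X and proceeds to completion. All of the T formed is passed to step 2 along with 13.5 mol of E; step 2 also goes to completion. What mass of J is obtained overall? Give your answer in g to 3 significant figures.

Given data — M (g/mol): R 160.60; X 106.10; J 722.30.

3250 g

Step 1:
n(R) = 3296 / 160.60 = 20.52 mol
n(X) = 552.0 / 106.10 = 5.203 mol
n/ν for R = 20.52/3 = 6.840
n/ν for X = 5.203/1 = 5.203
Smallest n/ν is X → limiting reagent.
n(T) produced = (2/1) × 5.203 = 10.41 mol
Step 2:
n(T) available = 10.41 mol
n(E) = 13.50 mol
n/ν for T = 10.41/2 = 5.205
n/ν for E = 13.50/3 = 4.500
Smallest n/ν is E → limiting reagent.
n(J) = (1/3) × 13.50 = 4.500 mol
mass = 4.500 × 722.30 = 3250 g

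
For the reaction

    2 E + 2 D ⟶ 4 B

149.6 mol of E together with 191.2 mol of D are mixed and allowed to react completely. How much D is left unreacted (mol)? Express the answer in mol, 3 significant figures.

41.6 mol

n(E) = 149.6 mol
n(D) = 191.2 mol
n/ν for E = 149.6/2 = 74.80
n/ν for D = 191.2/2 = 95.60
Smallest n/ν is E → limiting reagent.
D consumed = (2/2) × 149.6 = 149.6 mol
D remaining = 191.2 − 149.6 = 41.60 mol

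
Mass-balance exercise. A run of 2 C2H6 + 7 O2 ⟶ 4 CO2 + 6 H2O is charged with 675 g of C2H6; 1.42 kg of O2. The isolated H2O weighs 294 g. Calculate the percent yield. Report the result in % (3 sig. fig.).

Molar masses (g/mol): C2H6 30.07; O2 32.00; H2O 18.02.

42.9 %

n(C2H6) = 675.0 / 30.07 = 22.45 mol
n(O2) = 1.420×1000 / 32.00 = 44.38 mol
n/ν → C2H6: 11.23, O2: 6.340; O2 is limiting.
theoretical n(H2O) = (6/7) × 44.38 = 38.04 mol → 685.5 g
% yield = 294 / 685.5 × 100 = 42.89 %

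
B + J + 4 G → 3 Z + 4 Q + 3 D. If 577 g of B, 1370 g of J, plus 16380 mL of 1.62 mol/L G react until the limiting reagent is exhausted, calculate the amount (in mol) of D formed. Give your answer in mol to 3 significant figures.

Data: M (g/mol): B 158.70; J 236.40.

n(B) = 577.0 / 158.70 = 3.636 mol
n(J) = 1370 / 236.40 = 5.795 mol
n(G) = 1.62 × 16380/1000 = 26.54 mol
n/ν for B = 3.636/1 = 3.636
n/ν for J = 5.795/1 = 5.795
n/ν for G = 26.54/4 = 6.635
Smallest n/ν is B → limiting reagent.
n(D) = (3/1) × 3.636 = 10.91 mol

10.9 mol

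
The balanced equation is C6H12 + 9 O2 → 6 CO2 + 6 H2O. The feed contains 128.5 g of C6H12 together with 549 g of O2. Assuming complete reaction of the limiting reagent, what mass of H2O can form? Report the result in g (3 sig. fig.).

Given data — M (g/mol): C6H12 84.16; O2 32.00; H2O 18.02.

165 g

n(C6H12) = 128.5 / 84.16 = 1.527 mol
n(O2) = 549.0 / 32.00 = 17.16 mol
n/ν → C6H12: 1.527, O2: 1.907; C6H12 is limiting.
n(H2O) = (6/1) × 1.527 = 9.162 mol
mass = 9.162 × 18.02 = 165.1 g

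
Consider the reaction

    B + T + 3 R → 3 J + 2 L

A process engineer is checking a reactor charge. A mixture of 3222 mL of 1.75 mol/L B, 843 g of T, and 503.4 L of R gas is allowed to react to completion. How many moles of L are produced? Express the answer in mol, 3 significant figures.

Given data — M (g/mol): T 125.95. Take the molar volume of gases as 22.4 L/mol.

n(B) = 1.75 × 3222/1000 = 5.639 mol
n(T) = 843.0 / 125.95 = 6.693 mol
n(R) = 503.4 / 22.4 = 22.47 mol
n/ν → B: 5.639, T: 6.693, R: 7.490; B is limiting.
n(L) = (2/1) × 5.639 = 11.28 mol

11.3 mol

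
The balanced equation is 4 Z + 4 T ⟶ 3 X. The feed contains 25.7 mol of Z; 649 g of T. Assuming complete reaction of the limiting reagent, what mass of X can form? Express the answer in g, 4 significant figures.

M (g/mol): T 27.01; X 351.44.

6333 g

n(Z) = 25.70 mol
n(T) = 649.0 / 27.01 = 24.03 mol
n/ν → Z: 6.425, T: 6.008; T is limiting.
n(X) = (3/4) × 24.03 = 18.02 mol
mass = 18.02 × 351.44 = 6333 g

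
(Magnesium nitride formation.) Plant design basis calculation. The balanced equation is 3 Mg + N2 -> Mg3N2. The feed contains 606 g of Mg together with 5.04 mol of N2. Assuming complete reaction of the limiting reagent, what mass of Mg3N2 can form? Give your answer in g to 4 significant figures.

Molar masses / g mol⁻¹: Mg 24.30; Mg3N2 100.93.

n(Mg) = 606.0 / 24.30 = 24.94 mol
n(N2) = 5.040 mol
n/ν for Mg = 24.94/3 = 8.313
n/ν for N2 = 5.040/1 = 5.040
Smallest n/ν is N2 → limiting reagent.
n(Mg3N2) = (1/1) × 5.040 = 5.040 mol
mass = 5.040 × 100.93 = 508.7 g

508.7 g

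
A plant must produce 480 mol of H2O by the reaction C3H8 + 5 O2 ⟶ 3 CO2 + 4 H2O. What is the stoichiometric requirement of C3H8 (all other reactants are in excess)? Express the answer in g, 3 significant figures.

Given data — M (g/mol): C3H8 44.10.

5290 g

n(H2O) = 480.0 mol
n(C3H8) = (1/4) × 480.0 = 120.0 mol
mass = 120.0 × 44.10 = 5292 g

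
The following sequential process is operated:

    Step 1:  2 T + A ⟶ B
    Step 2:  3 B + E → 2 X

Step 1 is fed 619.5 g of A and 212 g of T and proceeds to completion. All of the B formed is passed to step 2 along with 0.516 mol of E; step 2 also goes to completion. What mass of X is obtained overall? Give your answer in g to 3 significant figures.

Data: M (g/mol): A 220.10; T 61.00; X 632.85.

653 g

Step 1:
n(A) = 619.5 / 220.10 = 2.815 mol
n(T) = 212.0 / 61.00 = 3.475 mol
n/ν for A = 2.815/1 = 2.815
n/ν for T = 3.475/2 = 1.738
Smallest n/ν is T → limiting reagent.
n(B) produced = (1/2) × 3.475 = 1.738 mol
Step 2:
n(B) available = 1.738 mol
n(E) = 0.5160 mol
n/ν for B = 1.738/3 = 0.5793
n/ν for E = 0.5160/1 = 0.5160
Smallest n/ν is E → limiting reagent.
n(X) = (2/1) × 0.5160 = 1.032 mol
mass = 1.032 × 632.85 = 653.1 g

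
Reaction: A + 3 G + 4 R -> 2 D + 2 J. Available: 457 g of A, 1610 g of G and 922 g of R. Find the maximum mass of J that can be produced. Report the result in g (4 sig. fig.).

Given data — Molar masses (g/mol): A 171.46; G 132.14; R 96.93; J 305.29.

n(A) = 457.0 / 171.46 = 2.665 mol
n(G) = 1610 / 132.14 = 12.18 mol
n(R) = 922.0 / 96.93 = 9.512 mol
n/ν for A = 2.665/1 = 2.665
n/ν for G = 12.18/3 = 4.060
n/ν for R = 9.512/4 = 2.378
Smallest n/ν is R → limiting reagent.
n(J) = (2/4) × 9.512 = 4.756 mol
mass = 4.756 × 305.29 = 1452 g

1452 g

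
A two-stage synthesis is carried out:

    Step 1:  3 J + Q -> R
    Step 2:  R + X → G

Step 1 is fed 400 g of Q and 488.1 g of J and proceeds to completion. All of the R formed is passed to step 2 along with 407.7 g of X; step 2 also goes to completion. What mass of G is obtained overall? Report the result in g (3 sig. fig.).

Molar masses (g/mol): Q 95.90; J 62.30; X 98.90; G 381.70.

Step 1:
n(Q) = 400.0 / 95.90 = 4.171 mol
n(J) = 488.1 / 62.30 = 7.835 mol
n/ν for Q = 4.171/1 = 4.171
n/ν for J = 7.835/3 = 2.612
Smallest n/ν is J → limiting reagent.
n(R) produced = (1/3) × 7.835 = 2.612 mol
Step 2:
n(R) available = 2.612 mol
n(X) = 407.7 / 98.90 = 4.122 mol
n/ν for R = 2.612/1 = 2.612
n/ν for X = 4.122/1 = 4.122
Smallest n/ν is R → limiting reagent.
n(G) = (1/1) × 2.612 = 2.612 mol
mass = 2.612 × 381.70 = 997.0 g

997 g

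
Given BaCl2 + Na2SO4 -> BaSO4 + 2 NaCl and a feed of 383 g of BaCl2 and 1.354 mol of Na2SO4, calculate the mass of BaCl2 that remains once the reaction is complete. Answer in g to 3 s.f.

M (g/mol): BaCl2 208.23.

101 g

n(BaCl2) = 383.0 / 208.23 = 1.839 mol
n(Na2SO4) = 1.354 mol
n/ν for BaCl2 = 1.839/1 = 1.839
n/ν for Na2SO4 = 1.354/1 = 1.354
Smallest n/ν is Na2SO4 → limiting reagent.
BaCl2 consumed = (1/1) × 1.354 = 1.354 mol
BaCl2 remaining = 1.839 − 1.354 = 0.4850 mol
mass = 0.4850 × 208.23 = 101.0 g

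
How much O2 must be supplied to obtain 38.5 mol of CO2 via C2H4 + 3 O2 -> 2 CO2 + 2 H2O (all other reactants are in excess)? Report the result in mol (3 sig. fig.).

n(CO2) = 38.50 mol
n(O2) = (3/2) × 38.50 = 57.75 mol

57.8 mol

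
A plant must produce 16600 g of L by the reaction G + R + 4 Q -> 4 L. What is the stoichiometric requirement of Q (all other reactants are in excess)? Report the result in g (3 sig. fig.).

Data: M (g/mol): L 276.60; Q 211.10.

n(L) = 16600 / 276.60 = 60.01 mol
n(Q) = (4/4) × 60.01 = 60.01 mol
mass = 60.01 × 211.10 = 12670 g

12700 g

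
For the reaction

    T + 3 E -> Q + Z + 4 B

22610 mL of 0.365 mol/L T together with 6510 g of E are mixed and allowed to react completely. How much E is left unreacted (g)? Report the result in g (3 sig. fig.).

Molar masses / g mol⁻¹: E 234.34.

708 g

n(T) = 0.365 × 22610/1000 = 8.253 mol
n(E) = 6510 / 234.34 = 27.78 mol
n/ν for T = 8.253/1 = 8.253
n/ν for E = 27.78/3 = 9.260
Smallest n/ν is T → limiting reagent.
E consumed = (3/1) × 8.253 = 24.76 mol
E remaining = 27.78 − 24.76 = 3.020 mol
mass = 3.020 × 234.34 = 707.7 g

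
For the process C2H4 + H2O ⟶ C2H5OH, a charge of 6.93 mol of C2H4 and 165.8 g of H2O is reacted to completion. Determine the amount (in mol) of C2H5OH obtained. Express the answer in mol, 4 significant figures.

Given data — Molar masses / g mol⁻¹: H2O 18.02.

n(C2H4) = 6.930 mol
n(H2O) = 165.8 / 18.02 = 9.201 mol
n/ν for C2H4 = 6.930/1 = 6.930
n/ν for H2O = 9.201/1 = 9.201
Smallest n/ν is C2H4 → limiting reagent.
n(C2H5OH) = (1/1) × 6.930 = 6.930 mol

6.930 mol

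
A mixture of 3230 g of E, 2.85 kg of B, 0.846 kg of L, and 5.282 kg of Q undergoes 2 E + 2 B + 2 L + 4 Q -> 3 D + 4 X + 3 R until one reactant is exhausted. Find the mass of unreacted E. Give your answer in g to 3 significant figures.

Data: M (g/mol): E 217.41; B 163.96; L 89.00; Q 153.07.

n(E) = 3230 / 217.41 = 14.86 mol
n(B) = 2.850×1000 / 163.96 = 17.38 mol
n(L) = 0.8460×1000 / 89.00 = 9.506 mol
n(Q) = 5.282×1000 / 153.07 = 34.51 mol
n/ν for E = 14.86/2 = 7.430
n/ν for B = 17.38/2 = 8.690
n/ν for L = 9.506/2 = 4.753
n/ν for Q = 34.51/4 = 8.628
Smallest n/ν is L → limiting reagent.
E consumed = (2/2) × 9.506 = 9.506 mol
E remaining = 14.86 − 9.506 = 5.354 mol
mass = 5.354 × 217.41 = 1164 g

1160 g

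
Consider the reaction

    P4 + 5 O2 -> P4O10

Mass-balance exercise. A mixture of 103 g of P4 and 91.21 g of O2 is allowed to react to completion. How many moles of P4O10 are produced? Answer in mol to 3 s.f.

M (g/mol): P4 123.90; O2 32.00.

n(P4) = 103.0 / 123.90 = 0.8313 mol
n(O2) = 91.21 / 32.00 = 2.850 mol
n/ν for P4 = 0.8313/1 = 0.8313
n/ν for O2 = 2.850/5 = 0.5700
Smallest n/ν is O2 → limiting reagent.
n(P4O10) = (1/5) × 2.850 = 0.5700 mol

0.570 mol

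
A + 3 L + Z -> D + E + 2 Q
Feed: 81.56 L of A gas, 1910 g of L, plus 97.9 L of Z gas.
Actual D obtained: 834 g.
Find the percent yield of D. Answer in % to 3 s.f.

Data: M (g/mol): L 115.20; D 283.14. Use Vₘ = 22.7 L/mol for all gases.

n(A) = 81.56 / 22.7 = 3.593 mol
n(L) = 1910 / 115.20 = 16.58 mol
n(Z) = 97.90 / 22.7 = 4.313 mol
n/ν for A = 3.593/1 = 3.593
n/ν for L = 16.58/3 = 5.527
n/ν for Z = 4.313/1 = 4.313
Smallest n/ν is A → limiting reagent.
theoretical n(D) = (1/1) × 3.593 = 3.593 mol → 1017 g
% yield = 834 / 1017 × 100 = 82.01 %

82.0 %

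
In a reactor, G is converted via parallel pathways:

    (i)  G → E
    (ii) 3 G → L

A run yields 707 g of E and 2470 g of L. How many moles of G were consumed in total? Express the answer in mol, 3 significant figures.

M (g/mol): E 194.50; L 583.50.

16.3 mol

n(E) = 707 / 194.50 = 3.635 mol
n(L) = 2470 / 583.50 = 4.233 mol
n(G) via (i) = (1/1)×3.635 = 3.635 mol
n(G) via (ii) = (3/1)×4.233 = 12.70 mol
total n(G) = 3.635 + 12.70 = 16.34 mol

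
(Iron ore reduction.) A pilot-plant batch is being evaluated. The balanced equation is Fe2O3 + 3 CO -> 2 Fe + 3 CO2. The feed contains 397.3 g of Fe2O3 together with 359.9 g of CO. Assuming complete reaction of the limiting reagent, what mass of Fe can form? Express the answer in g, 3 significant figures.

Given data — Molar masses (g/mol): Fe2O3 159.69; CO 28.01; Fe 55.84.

n(Fe2O3) = 397.3 / 159.69 = 2.488 mol
n(CO) = 359.9 / 28.01 = 12.85 mol
n/ν → Fe2O3: 2.488, CO: 4.283; Fe2O3 is limiting.
n(Fe) = (2/1) × 2.488 = 4.976 mol
mass = 4.976 × 55.84 = 277.9 g

278 g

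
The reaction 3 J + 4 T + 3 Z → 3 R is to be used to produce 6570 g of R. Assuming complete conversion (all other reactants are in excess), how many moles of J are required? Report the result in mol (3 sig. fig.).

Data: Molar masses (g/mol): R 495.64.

13.3 mol

n(R) = 6570 / 495.64 = 13.26 mol
n(J) = (3/3) × 13.26 = 13.26 mol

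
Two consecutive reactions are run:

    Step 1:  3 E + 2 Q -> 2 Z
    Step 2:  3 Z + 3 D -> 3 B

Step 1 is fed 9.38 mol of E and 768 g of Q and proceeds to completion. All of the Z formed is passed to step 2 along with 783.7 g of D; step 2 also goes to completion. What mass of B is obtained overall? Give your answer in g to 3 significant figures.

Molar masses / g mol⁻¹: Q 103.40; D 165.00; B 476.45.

2260 g

Step 1:
n(E) = 9.380 mol
n(Q) = 768.0 / 103.40 = 7.427 mol
n/ν → E: 3.127, Q: 3.714; E is limiting.
n(Z) produced = (2/3) × 9.380 = 6.253 mol
Step 2:
n(Z) available = 6.253 mol
n(D) = 783.7 / 165.00 = 4.750 mol
n/ν → Z: 2.084, D: 1.583; D is limiting.
n(B) = (3/3) × 4.750 = 4.750 mol
mass = 4.750 × 476.45 = 2263 g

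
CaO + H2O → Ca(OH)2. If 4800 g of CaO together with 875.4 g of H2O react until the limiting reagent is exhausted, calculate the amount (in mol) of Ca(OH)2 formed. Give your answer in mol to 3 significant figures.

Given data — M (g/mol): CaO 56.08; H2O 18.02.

n(CaO) = 4800 / 56.08 = 85.59 mol
n(H2O) = 875.4 / 18.02 = 48.58 mol
n/ν for CaO = 85.59/1 = 85.59
n/ν for H2O = 48.58/1 = 48.58
Smallest n/ν is H2O → limiting reagent.
n(Ca(OH)2) = (1/1) × 48.58 = 48.58 mol

48.6 mol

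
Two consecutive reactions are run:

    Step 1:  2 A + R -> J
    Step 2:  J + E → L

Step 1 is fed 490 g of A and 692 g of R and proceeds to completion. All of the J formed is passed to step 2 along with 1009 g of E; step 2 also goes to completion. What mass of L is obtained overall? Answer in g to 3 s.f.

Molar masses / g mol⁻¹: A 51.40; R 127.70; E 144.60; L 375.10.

Step 1:
n(A) = 490.0 / 51.40 = 9.533 mol
n(R) = 692.0 / 127.70 = 5.419 mol
n/ν for A = 9.533/2 = 4.767
n/ν for R = 5.419/1 = 5.419
Smallest n/ν is A → limiting reagent.
n(J) produced = (1/2) × 9.533 = 4.767 mol
Step 2:
n(J) available = 4.767 mol
n(E) = 1009 / 144.60 = 6.978 mol
n/ν for J = 4.767/1 = 4.767
n/ν for E = 6.978/1 = 6.978
Smallest n/ν is J → limiting reagent.
n(L) = (1/1) × 4.767 = 4.767 mol
mass = 4.767 × 375.10 = 1788 g

1790 g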